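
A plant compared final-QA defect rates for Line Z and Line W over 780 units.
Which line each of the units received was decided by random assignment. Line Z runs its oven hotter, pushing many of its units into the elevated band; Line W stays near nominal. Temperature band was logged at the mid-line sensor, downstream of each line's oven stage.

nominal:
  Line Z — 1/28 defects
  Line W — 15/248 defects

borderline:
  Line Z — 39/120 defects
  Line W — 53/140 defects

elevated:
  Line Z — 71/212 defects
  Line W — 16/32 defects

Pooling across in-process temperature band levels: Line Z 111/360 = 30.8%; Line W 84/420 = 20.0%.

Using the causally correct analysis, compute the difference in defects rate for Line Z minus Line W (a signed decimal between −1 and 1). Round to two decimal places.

+0.11

Within every in-process temperature band level Line Z has the lower rate, yet pooled Line W does — Simpson's reversal.
In-process temperature band lies on the pathway line → in-process temperature band → outcome, so adjusting for it blocks the indirect effect. For the total causal effect of line, use the unadjusted pooled rates.
The causal difference is the pooled difference: 0.308 − 0.200 = +0.108.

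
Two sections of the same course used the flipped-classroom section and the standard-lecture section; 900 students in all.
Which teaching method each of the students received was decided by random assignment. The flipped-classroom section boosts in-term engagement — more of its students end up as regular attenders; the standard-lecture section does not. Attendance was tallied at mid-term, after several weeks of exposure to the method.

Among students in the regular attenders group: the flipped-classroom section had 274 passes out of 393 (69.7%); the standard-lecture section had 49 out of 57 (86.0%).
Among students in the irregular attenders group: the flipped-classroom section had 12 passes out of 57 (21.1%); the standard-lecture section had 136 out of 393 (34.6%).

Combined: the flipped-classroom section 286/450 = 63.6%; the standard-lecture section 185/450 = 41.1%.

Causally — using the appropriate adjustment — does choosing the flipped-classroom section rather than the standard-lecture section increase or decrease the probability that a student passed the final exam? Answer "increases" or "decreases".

The stratified and pooled comparisons disagree (the standard-lecture section wins within each mid-term attendance; the flipped-classroom section wins overall), so the answer turns on the causal role of mid-term attendance.
Because the teaching method influences mid-term attendance, mid-term attendance is a post-treatment mediator, not a confounder. Stratifying on it would bias the estimate; the causal effect is the crude pooled difference.
Pooled: the flipped-classroom section 63.6% vs the standard-lecture section 41.1%; the flipped-classroom section is higher overall.

increases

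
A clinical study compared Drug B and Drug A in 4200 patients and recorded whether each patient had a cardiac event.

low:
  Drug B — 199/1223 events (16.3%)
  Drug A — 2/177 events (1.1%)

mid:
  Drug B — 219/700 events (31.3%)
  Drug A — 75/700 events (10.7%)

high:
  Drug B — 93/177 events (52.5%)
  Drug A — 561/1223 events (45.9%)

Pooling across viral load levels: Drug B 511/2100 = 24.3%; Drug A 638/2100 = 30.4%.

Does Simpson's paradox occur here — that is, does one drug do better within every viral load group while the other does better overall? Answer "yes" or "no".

yes

Within each viral load level (low 16.3% vs 1.1%; mid 31.3% vs 10.7%; high 52.5% vs 45.9%), Drug A has the lower rate every time. Pooled: 24.3% vs 30.4% — Drug B has the lower rate overall. The two comparisons disagree.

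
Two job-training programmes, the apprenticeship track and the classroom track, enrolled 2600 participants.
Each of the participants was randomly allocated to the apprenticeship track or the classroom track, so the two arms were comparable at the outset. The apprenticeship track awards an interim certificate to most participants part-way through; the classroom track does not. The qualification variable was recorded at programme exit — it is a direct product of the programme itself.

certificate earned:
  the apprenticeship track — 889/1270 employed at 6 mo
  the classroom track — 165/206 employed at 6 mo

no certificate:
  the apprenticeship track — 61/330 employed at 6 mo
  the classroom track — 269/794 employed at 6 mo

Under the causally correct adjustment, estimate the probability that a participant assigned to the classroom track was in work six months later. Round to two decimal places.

the classroom track is higher inside every qualification attained during the programme stratum but the apprenticeship track is higher in aggregate. Whether to stratify depends on how qualification attained during the programme relates to the programme.
Qualification attained during the programme lies on the pathway programme → qualification attained during the programme → outcome, so adjusting for it blocks the indirect effect. For the total causal effect of programme, use the unadjusted pooled rates.
So P(outcome | do(the classroom track)) is just the pooled rate for the classroom track: 434/1000 = 0.434.

0.43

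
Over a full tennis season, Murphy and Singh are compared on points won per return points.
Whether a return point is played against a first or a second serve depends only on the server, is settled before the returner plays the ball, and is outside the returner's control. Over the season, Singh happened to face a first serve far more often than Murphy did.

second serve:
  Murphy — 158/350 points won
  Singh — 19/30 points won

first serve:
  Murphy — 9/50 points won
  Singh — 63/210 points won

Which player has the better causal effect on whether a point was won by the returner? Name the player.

Serve type satisfies the back-door criterion: it is not a descendant of the player, and it blocks the spurious path from player to outcome. Adjusting for it (i.e., using the within-serve type rates) gives the causal effect.
Within each level — second serve: 45.1% vs 63.3%; first serve: 18.0% vs 30.0% — Singh is higher every time.

Singh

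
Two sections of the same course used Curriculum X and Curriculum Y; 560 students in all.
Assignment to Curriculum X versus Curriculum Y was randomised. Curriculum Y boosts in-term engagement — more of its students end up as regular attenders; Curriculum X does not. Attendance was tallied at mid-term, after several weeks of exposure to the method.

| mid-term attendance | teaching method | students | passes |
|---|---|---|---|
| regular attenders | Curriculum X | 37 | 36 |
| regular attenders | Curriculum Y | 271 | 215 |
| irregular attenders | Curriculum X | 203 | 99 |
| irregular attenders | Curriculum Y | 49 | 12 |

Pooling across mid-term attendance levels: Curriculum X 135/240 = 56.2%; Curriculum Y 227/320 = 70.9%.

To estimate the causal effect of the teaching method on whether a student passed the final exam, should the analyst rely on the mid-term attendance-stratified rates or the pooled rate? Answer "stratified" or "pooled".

The mid-term attendance-specific comparison favours Curriculum X throughout, but the pooled figures favour Curriculum Y. The question is whether to condition on mid-term attendance.
Stratifying would compare teaching methods among students the teaching methods themselves sorted into mid-term attendance groups — a form of selection on an intermediate. The unconditioned pooled rates give the total causal effect.
Pooled: Curriculum X 56.2% vs Curriculum Y 70.9%; Curriculum Y is higher overall.

pooled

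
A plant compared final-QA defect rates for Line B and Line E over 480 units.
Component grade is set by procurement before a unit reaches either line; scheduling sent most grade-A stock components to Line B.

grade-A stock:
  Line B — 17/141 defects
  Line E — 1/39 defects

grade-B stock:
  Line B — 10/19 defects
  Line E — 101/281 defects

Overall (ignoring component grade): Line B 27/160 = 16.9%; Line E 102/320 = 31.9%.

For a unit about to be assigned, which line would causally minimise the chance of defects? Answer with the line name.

Line E

Within every component grade level Line E has the lower rate, yet pooled Line B does — Simpson's reversal.
Component grade is set before the line has any effect — it is not caused by the line — and it independently drives the outcome. That makes it a confounder, so the causal comparison is within component grade levels.
Within each level — grade-A stock: 12.1% vs 2.6%; grade-B stock: 52.6% vs 35.9% — Line E is lower every time.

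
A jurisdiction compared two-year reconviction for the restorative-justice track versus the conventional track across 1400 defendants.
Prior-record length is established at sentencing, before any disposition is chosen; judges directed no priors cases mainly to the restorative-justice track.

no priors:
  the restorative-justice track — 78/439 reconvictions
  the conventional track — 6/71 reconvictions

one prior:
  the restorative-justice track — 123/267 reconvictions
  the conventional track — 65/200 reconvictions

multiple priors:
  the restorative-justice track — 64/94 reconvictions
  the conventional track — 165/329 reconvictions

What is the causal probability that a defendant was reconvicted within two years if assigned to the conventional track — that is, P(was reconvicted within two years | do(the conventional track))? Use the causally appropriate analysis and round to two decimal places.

Since prior-record length is a pre-existing factor (not a product of the disposition) and it affects the outcome on its own, it is a confounder. The stratified rates, not the pooled rate, identify the causal effect.
Standardising the conventional track to the population prior-record length mix: 0.364·6/71 + 0.334·65/200 + 0.302·165/329 = 0.291.

0.29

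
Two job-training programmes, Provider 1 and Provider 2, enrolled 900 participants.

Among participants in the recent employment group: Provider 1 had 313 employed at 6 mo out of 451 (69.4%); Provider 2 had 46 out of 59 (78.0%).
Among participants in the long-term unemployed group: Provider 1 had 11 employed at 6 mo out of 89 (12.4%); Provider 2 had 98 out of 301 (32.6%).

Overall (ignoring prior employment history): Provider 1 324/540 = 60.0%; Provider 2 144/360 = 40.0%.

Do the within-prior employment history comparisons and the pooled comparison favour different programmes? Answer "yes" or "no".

Within each prior employment history level (recent employment 69.4% vs 78.0%; long-term unemployed 12.4% vs 32.6%), Provider 2 has the higher rate every time. Pooled: 60.0% vs 40.0% — Provider 1 has the higher rate overall. The two comparisons disagree.

yes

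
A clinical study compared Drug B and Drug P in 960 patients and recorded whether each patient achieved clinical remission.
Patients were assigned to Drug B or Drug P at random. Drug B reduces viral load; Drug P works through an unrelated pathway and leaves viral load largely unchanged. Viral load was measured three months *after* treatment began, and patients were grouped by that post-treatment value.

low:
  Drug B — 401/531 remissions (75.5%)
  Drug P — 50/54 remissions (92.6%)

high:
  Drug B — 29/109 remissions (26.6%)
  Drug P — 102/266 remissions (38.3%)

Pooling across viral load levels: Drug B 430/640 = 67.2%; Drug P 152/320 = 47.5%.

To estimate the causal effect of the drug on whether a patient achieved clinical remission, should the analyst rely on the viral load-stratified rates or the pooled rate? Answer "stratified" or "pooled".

Viral load here is a post-treatment variable shaped by the drug; conditioning on it would introduce bias rather than remove it. The overall comparison is the causal one.
Pooled: Drug B 67.2% vs Drug P 47.5%; Drug B is higher overall.

pooled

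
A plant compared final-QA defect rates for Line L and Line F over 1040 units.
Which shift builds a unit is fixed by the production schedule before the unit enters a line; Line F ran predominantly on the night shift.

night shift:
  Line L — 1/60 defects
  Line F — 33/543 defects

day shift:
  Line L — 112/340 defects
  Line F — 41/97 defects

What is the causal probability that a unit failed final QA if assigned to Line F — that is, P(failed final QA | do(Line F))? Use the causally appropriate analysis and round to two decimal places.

0.21

The stratified and pooled comparisons disagree (Line L wins within each shift; Line F wins overall), so the answer turns on the causal role of shift.
Nothing the line does changes shift; the imbalance is an allocation artefact. With shift also predicting the outcome, the pooled figure is confounded, and the within-stratum comparison is the causal one.
Standardising Line F to the population shift mix: 0.580·33/543 + 0.420·41/97 = 0.213.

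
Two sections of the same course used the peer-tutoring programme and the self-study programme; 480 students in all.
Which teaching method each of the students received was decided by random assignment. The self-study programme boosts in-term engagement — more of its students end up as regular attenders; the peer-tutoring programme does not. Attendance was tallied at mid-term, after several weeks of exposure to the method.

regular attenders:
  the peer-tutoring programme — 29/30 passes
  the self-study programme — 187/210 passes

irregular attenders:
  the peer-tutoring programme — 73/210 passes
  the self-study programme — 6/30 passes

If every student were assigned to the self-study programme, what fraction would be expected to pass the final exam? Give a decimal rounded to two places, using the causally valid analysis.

0.80

The stratified and pooled comparisons disagree (the peer-tutoring programme wins within each mid-term attendance; the self-study programme wins overall), so the answer turns on the causal role of mid-term attendance.
Mid-term attendance is downstream of the teaching method. One should not condition on a consequence of treatment, so the overall rates are the right comparison.
So P(outcome | do(the self-study programme)) is just the pooled rate for the self-study programme: 193/240 = 0.804.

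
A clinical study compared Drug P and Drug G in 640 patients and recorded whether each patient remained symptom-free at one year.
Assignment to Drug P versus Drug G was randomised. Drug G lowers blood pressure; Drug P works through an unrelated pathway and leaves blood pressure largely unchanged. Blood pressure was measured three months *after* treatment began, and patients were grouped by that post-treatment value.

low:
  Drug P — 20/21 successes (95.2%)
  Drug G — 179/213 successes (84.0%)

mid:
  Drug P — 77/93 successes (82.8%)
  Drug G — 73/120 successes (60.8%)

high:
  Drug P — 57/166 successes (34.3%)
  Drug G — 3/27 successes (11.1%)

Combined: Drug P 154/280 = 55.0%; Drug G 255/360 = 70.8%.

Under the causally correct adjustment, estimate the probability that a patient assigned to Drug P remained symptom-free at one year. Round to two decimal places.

The blood pressure-specific comparison favours Drug P throughout, but the pooled figures favour Drug G. The question is whether to condition on blood pressure.
Blood pressure is recorded after the drug and is itself shifted by it — it sits on the causal path from drug to outcome. Conditioning on a mediator would strip out part of the effect we want; the pooled comparison gives the total causal effect.
So P(outcome | do(Drug P)) is just the pooled rate for Drug P: 154/280 = 0.550.

0.55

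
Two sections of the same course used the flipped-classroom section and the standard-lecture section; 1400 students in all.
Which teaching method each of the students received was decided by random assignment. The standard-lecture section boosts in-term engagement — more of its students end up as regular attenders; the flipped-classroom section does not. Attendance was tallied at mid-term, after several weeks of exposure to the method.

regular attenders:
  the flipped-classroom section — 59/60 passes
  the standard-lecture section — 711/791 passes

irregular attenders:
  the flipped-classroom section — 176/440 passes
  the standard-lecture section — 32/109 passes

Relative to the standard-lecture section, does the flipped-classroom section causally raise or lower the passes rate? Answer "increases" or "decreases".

decreases

Stratifying would compare teaching methods among students the teaching methods themselves sorted into mid-term attendance groups — a form of selection on an intermediate. The unconditioned pooled rates give the total causal effect.
Pooled: the flipped-classroom section 47.0% vs the standard-lecture section 82.6%; the standard-lecture section is higher overall.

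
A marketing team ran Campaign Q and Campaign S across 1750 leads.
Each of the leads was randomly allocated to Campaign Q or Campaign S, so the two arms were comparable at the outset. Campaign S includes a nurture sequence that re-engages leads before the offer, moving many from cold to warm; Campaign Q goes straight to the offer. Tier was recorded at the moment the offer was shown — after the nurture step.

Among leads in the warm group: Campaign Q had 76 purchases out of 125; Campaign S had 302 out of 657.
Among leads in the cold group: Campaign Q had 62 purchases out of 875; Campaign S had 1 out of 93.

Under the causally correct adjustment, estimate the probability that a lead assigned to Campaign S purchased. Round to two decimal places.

The stratified and pooled comparisons disagree (Campaign Q wins within each engagement tier; Campaign S wins overall), so the answer turns on the causal role of engagement tier.
The distribution of engagement tier is itself part of what the campaign does — it is an intermediate outcome. Holding it fixed would remove that part of the effect; the total effect is the pooled difference.
So P(outcome | do(Campaign S)) is just the pooled rate for Campaign S: 303/750 = 0.404.

0.40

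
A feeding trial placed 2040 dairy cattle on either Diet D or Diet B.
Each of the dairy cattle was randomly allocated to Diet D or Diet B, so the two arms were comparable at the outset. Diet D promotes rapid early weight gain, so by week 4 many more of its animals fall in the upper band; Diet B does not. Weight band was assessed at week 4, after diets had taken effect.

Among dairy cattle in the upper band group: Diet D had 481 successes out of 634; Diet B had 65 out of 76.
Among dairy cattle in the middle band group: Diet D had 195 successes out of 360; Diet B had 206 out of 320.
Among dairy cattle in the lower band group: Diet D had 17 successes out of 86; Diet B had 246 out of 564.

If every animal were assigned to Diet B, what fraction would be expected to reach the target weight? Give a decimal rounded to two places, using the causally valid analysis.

0.54

The distribution of week-4 weight band is itself part of what the diet does — it is an intermediate outcome. Holding it fixed would remove that part of the effect; the total effect is the pooled difference.
So P(outcome | do(Diet B)) is just the pooled rate for Diet B: 517/960 = 0.539.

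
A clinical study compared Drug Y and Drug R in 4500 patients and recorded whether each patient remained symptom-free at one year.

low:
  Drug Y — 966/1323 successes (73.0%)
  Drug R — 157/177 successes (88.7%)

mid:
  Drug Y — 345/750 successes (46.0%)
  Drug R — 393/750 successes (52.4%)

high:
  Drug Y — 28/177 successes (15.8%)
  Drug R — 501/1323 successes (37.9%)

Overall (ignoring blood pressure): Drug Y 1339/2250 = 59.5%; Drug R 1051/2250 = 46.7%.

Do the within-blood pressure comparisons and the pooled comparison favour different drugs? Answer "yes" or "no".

yes

Within each blood pressure level (low 73.0% vs 88.7%; mid 46.0% vs 52.4%; high 15.8% vs 37.9%), Drug R has the higher rate every time. Pooled: 59.5% vs 46.7% — Drug Y has the higher rate overall. The two comparisons disagree.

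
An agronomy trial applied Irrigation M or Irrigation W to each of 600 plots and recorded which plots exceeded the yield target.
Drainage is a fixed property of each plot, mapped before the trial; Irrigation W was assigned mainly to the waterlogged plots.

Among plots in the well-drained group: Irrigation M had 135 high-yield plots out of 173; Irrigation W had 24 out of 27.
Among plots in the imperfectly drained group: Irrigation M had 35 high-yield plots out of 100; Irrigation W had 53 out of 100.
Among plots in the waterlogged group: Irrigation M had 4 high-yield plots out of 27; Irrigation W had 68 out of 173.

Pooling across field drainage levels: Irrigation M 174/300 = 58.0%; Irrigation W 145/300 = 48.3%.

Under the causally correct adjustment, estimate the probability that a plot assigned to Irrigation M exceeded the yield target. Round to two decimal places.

The field drainage-specific comparison favours Irrigation W throughout, but the pooled figures favour Irrigation M. The question is whether to condition on field drainage.
Nothing the irrigation does changes field drainage; the imbalance is an allocation artefact. With field drainage also predicting the outcome, the pooled figure is confounded, and the within-stratum comparison is the causal one.
Standardising Irrigation M to the population field drainage mix: 0.333·135/173 + 0.333·35/100 + 0.333·4/27 = 0.426.

0.43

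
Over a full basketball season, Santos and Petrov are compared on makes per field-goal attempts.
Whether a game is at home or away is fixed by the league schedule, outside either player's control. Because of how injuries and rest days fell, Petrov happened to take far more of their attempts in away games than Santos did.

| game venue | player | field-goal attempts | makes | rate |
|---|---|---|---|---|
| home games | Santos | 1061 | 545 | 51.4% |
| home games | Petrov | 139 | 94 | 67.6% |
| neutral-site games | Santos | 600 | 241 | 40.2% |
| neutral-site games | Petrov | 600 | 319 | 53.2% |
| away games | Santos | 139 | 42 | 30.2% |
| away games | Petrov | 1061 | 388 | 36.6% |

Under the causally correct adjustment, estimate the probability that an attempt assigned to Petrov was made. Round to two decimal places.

0.52

Since game venue is a pre-existing factor (not a product of the player) and it affects the outcome on its own, it is a confounder. The stratified rates, not the pooled rate, identify the causal effect.
Standardising Petrov to the population game venue mix: 0.333·94/139 + 0.333·319/600 + 0.333·388/1061 = 0.525.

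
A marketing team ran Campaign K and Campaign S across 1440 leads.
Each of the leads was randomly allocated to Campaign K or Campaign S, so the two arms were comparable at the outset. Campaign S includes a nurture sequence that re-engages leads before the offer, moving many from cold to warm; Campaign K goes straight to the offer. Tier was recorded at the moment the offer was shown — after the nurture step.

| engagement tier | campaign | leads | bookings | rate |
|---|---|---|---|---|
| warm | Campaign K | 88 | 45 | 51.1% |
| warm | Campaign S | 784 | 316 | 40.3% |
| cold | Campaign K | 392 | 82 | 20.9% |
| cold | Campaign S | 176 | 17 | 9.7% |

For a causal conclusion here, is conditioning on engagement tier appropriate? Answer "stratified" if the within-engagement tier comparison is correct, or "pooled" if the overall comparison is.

Stratifying would compare campaigns among leads the campaigns themselves sorted into engagement tier groups — a form of selection on an intermediate. The unconditioned pooled rates give the total causal effect.
Pooled: Campaign K 26.5% vs Campaign S 34.7%; Campaign S is higher overall.

pooled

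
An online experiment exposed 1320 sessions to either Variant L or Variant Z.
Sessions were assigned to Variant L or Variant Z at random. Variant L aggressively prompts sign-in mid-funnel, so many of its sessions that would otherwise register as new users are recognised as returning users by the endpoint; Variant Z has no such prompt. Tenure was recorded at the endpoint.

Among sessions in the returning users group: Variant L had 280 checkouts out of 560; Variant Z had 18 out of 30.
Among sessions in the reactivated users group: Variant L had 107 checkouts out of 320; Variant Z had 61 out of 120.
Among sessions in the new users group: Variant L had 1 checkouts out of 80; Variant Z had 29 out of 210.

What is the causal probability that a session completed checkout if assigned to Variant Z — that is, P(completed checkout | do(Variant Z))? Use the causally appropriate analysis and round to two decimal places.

0.30

The distribution of user tenure is itself part of what the variant does — it is an intermediate outcome. Holding it fixed would remove that part of the effect; the total effect is the pooled difference.
So P(outcome | do(Variant Z)) is just the pooled rate for Variant Z: 108/360 = 0.300.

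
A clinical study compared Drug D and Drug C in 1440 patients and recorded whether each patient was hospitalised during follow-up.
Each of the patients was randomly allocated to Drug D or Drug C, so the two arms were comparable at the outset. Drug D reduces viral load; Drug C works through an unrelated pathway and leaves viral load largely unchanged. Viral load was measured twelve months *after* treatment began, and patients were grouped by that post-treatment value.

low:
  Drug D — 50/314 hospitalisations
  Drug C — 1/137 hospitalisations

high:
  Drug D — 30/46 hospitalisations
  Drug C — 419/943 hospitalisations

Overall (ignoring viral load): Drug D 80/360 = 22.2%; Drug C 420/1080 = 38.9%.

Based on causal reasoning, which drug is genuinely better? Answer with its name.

Viral load is downstream of the drug. One should not condition on a consequence of treatment, so the overall rates are the right comparison.
Pooled: Drug D 22.2% vs Drug C 38.9%; Drug D is lower overall.

Drug D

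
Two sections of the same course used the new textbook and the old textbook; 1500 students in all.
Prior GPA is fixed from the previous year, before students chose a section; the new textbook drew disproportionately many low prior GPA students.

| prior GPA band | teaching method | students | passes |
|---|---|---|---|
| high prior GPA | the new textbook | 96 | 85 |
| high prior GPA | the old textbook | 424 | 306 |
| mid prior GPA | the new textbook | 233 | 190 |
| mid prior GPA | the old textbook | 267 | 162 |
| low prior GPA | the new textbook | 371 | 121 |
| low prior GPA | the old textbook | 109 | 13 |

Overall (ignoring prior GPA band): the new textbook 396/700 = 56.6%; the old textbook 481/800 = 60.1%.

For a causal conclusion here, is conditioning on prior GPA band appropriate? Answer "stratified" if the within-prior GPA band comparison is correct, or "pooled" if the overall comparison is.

The prior GPA band-specific comparison favours the new textbook throughout, but the pooled figures favour the old textbook. The question is whether to condition on prior GPA band.
Prior GPA band satisfies the back-door criterion: it is not a descendant of the teaching method, and it blocks the spurious path from teaching method to outcome. Adjusting for it (i.e., using the within-prior GPA band rates) gives the causal effect.
Within each level — high prior GPA: 88.5% vs 72.2%; mid prior GPA: 81.5% vs 60.7%; low prior GPA: 32.6% vs 11.9% — the new textbook is higher every time.

stratified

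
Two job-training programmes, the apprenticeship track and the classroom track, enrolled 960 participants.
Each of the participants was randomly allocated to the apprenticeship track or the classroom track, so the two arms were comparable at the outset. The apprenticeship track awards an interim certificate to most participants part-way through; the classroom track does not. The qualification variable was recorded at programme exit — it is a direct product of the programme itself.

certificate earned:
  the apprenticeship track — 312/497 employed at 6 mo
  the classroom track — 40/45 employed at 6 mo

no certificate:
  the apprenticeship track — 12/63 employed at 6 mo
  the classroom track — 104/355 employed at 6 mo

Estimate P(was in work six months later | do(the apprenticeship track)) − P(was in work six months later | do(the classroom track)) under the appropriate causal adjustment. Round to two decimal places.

The stratified and pooled comparisons disagree (the classroom track wins within each qualification attained during the programme; the apprenticeship track wins overall), so the answer turns on the causal role of qualification attained during the programme.
Qualification attained during the programme is downstream of the programme. One should not condition on a consequence of treatment, so the overall rates are the right comparison.
The causal difference is the pooled difference: 0.579 − 0.360 = +0.219.

+0.22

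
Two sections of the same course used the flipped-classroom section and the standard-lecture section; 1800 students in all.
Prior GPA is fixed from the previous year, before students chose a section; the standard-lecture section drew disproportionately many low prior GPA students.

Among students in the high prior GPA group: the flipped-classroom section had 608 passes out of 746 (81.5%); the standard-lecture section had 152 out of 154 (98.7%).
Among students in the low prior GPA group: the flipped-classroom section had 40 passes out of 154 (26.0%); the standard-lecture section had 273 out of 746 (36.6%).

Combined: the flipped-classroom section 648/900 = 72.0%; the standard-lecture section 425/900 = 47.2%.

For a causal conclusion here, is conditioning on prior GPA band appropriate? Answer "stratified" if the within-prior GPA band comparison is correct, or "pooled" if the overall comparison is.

The stratified and pooled comparisons disagree (the standard-lecture section wins within each prior GPA band; the flipped-classroom section wins overall), so the answer turns on the causal role of prior GPA band.
Here prior GPA band is a common cause — it drives both which teaching method a case falls under and the outcome. The crude comparison mixes populations; the stratum-specific rates are the causally relevant ones.
Within each level — high prior GPA: 81.5% vs 98.7%; low prior GPA: 26.0% vs 36.6% — the standard-lecture section is higher every time.

stratified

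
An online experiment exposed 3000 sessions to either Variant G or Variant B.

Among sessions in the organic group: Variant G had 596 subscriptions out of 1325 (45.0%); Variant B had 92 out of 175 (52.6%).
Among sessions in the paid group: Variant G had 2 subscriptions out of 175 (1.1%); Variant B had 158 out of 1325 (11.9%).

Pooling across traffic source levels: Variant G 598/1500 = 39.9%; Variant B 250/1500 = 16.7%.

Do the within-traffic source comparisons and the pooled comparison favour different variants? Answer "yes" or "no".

yes

Within each traffic source level (organic 45.0% vs 52.6%; paid 1.1% vs 11.9%), Variant B has the higher rate every time. Pooled: 39.9% vs 16.7% — Variant G has the higher rate overall. The two comparisons disagree.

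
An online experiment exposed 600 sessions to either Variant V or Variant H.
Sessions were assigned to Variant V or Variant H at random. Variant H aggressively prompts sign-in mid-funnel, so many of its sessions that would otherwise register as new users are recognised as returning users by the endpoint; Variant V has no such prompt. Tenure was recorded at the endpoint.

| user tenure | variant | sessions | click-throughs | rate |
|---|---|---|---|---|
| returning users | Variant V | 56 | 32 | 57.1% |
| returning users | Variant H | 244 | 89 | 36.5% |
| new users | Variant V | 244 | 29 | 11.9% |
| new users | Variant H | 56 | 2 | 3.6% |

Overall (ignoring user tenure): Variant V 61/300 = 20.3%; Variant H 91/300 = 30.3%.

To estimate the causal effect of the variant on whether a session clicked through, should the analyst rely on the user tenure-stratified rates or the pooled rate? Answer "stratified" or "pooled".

The user tenure-specific comparison favours Variant V throughout, but the pooled figures favour Variant H. The question is whether to condition on user tenure.
User tenure is downstream of the variant. One should not condition on a consequence of treatment, so the overall rates are the right comparison.
Pooled: Variant V 20.3% vs Variant H 30.3%; Variant H is higher overall.

pooled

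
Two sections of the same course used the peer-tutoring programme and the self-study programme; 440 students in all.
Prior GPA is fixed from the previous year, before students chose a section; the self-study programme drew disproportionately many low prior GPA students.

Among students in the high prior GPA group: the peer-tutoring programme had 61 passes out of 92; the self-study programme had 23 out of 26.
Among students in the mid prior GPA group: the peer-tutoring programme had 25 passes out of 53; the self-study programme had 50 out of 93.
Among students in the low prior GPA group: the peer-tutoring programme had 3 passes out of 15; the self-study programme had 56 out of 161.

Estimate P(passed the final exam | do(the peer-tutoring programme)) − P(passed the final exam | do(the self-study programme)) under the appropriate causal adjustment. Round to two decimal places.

-0.14

the self-study programme is higher inside every prior GPA band stratum but the peer-tutoring programme is higher in aggregate. Whether to stratify depends on how prior GPA band relates to the teaching method.
The imbalance in prior GPA band arose from how students were allocated, not from anything the teaching method did; and prior GPA band independently affects the outcome. The pooled gap is confounded — condition on prior GPA band.
Adjusting over the population distribution of prior GPA band: 0.268·(0.663−0.885) + 0.332·(0.472−0.538) + 0.400·(0.200−0.348) = -0.140.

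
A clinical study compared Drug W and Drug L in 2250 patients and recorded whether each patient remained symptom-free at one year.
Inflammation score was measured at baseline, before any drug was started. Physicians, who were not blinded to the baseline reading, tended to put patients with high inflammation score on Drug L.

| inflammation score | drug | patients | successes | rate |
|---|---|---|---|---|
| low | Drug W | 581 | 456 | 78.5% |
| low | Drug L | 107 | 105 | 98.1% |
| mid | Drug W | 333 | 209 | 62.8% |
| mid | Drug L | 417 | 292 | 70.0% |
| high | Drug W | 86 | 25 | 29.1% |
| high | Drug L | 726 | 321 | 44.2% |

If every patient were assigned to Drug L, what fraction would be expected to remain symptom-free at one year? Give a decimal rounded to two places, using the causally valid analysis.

Inflammation score differs across drugs for reasons unrelated to any effect of the drug itself, and it separately predicts the outcome — a classic confounder. We must compare within inflammation score levels.
Standardising Drug L to the population inflammation score mix: 0.306·105/107 + 0.333·292/417 + 0.361·321/726 = 0.693.

0.69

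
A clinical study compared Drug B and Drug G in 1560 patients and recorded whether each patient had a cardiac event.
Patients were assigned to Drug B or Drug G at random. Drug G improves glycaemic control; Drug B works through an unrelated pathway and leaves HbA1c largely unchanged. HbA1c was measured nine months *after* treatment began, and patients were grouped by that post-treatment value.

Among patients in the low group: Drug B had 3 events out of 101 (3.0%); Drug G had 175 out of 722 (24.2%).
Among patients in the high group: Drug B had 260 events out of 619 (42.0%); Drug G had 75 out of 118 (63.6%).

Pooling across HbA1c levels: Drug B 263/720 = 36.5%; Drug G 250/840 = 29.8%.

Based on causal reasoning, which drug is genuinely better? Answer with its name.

Drug G

Drug B is lower inside every HbA1c stratum but Drug G is lower in aggregate. Whether to stratify depends on how HbA1c relates to the drug.
The distribution of HbA1c is itself part of what the drug does — it is an intermediate outcome. Holding it fixed would remove that part of the effect; the total effect is the pooled difference.
Pooled: Drug B 36.5% vs Drug G 29.8%; Drug G is lower overall.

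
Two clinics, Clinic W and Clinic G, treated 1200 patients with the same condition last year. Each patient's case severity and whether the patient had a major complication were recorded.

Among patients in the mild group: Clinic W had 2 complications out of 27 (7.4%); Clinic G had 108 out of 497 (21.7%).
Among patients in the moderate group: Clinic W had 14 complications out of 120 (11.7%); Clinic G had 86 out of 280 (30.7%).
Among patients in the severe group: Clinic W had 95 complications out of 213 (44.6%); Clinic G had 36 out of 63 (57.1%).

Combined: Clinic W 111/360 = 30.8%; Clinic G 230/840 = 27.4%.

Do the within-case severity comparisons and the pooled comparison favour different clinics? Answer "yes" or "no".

yes

Within each case severity level (mild 7.4% vs 21.7%; moderate 11.7% vs 30.7%; severe 44.6% vs 57.1%), Clinic W has the lower rate every time. Pooled: 30.8% vs 27.4% — Clinic G has the lower rate overall. The two comparisons disagree.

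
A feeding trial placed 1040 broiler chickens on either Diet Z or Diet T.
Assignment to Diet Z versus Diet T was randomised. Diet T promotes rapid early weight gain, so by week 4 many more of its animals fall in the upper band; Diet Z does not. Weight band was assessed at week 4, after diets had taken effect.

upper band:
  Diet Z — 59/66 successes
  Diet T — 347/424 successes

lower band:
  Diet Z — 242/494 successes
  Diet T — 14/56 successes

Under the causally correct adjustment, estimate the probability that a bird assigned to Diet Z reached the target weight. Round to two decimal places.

0.54

The week-4 weight band-specific comparison favours Diet Z throughout, but the pooled figures favour Diet T. The question is whether to condition on week-4 weight band.
Stratifying would compare diets among broiler chickens the diets themselves sorted into week-4 weight band groups — a form of selection on an intermediate. The unconditioned pooled rates give the total causal effect.
So P(outcome | do(Diet Z)) is just the pooled rate for Diet Z: 301/560 = 0.537.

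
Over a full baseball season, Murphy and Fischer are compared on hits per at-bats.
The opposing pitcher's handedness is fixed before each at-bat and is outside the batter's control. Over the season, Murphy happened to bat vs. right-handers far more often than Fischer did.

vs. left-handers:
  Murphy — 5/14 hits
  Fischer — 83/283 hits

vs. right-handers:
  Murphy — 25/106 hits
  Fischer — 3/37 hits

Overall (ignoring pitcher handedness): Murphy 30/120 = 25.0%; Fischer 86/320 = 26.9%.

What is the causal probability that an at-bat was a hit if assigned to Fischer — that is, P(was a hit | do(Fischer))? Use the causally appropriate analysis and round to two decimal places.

Nothing the player does changes pitcher handedness; the imbalance is an allocation artefact. With pitcher handedness also predicting the outcome, the pooled figure is confounded, and the within-stratum comparison is the causal one.
Standardising Fischer to the population pitcher handedness mix: 0.675·83/283 + 0.325·3/37 = 0.224.

0.22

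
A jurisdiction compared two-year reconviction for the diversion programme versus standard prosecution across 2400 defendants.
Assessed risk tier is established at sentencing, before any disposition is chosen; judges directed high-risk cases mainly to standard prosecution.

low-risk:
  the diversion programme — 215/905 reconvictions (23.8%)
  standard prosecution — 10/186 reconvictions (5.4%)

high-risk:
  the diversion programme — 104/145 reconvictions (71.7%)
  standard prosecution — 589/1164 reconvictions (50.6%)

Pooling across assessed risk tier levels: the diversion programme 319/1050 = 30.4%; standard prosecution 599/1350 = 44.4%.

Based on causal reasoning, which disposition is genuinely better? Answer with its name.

standard prosecution

Here assessed risk tier is a common cause — it drives both which disposition a case falls under and the outcome. The crude comparison mixes populations; the stratum-specific rates are the causally relevant ones.
Within each level — low-risk: 23.8% vs 5.4%; high-risk: 71.7% vs 50.6% — standard prosecution is lower every time.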